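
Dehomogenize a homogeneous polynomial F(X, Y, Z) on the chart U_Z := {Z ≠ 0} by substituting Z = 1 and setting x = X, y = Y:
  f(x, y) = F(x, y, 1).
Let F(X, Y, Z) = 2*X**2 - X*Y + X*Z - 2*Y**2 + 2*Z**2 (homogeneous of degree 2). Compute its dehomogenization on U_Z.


f(x, y) = 2*x**2 - x*y + x - 2*y**2 + 2

On U_Z we set Z = 1. Each monomial c·X^i·Y^j·Z^k in F becomes c·x^i·y^j·1^k = c·x^i·y^j.
Substituting Z = 1: F(X, Y, 1) = 2*x**2 - x*y + x - 2*y**2 + 2.
Note: deg(f) ≤ deg(F) = 2; strict inequality happens when F is divisible by Z (lost terms).


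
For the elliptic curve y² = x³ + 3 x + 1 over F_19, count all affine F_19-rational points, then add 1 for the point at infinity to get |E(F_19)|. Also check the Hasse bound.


Affine points = {(0, 1), (0, 18), (1, 9), (1, 10), (4, 1), (4, 18), (6, 8), (6, 11), (7, 2), (7, 17), (8, 9), (8, 10), (9, 4), (9, 15), (10, 9), (10, 10), (11, 4), (11, 15), (12, 6), (12, 13), (15, 1), (15, 18), (17, 5), (17, 14), (18, 4), (18, 15)}; affine count = 26; |E(F_19)| = 27.

Discriminant check: Δ ∝ 4a³ + 27b² = 4·3³ + 27·1² = 4·27 + 27·1 ≡ 2 (mod 19). Nonzero ⇒ E is nonsingular.
For each x ∈ F_19, compute rhs = x³ + 3·x + 1 mod 19, then count y ∈ F_19 with y² ≡ rhs.
  x = 0: rhs = 1, matching y values: 1, 18 (2 points).
  x = 1: rhs = 5, matching y values: 9, 10 (2 points).
  x = 2: rhs = 15, matching y values: none (0 points).
  x = 3: rhs = 18, matching y values: none (0 points).
  x = 4: rhs = 1, matching y values: 1, 18 (2 points).
  x = 5: rhs = 8, matching y values: none (0 points).
  x = 6: rhs = 7, matching y values: 8, 11 (2 points).
  x = 7: rhs = 4, matching y values: 2, 17 (2 points).
  x = 8: rhs = 5, matching y values: 9, 10 (2 points).
  x = 9: rhs = 16, matching y values: 4, 15 (2 points).
  x = 10: rhs = 5, matching y values: 9, 10 (2 points).
  x = 11: rhs = 16, matching y values: 4, 15 (2 points).
  x = 12: rhs = 17, matching y values: 6, 13 (2 points).
  x = 13: rhs = 14, matching y values: none (0 points).
  x = 14: rhs = 13, matching y values: none (0 points).
  x = 15: rhs = 1, matching y values: 1, 18 (2 points).
  x = 16: rhs = 3, matching y values: none (0 points).
  x = 17: rhs = 6, matching y values: 5, 14 (2 points).
  x = 18: rhs = 16, matching y values: 4, 15 (2 points).
Total affine count: 26.
Full point count |E(F_19)| = 26 + 1 = 27.
Hasse bound: |27 − (19+1)| = |7| = 7 ≤ 2√19 ≈ 8.7178 ✓.


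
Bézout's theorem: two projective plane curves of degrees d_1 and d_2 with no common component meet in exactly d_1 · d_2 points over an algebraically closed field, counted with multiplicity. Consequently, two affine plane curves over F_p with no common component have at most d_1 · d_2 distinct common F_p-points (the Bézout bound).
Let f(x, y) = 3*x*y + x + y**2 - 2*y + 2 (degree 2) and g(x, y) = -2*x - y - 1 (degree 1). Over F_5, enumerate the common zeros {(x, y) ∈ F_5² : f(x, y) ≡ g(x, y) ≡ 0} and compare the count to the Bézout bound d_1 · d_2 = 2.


Common zeros: {(0, 4), (3, 3)}; count = 2; Bézout bound = 2.

deg(f) = 2, deg(g) = 1, so Bézout bound = 2.
Scan x ∈ F_5. For each x, list the y ∈ F_5 with f(x, y) ≡ 0 and those with g(x, y) ≡ 0 (mod 5); the common zeros in that column are the intersection.
  x = 0: f ≡ 0 at y ∈ {3, 4}; g ≡ 0 at y ∈ {4}; common: {4}.
  x = 1: f ≡ 0 at y ∈ {1, 3}; g ≡ 0 at y ∈ {2}; common: ∅.
  x = 2: f ≡ 0 at y ∈ {3}; g ≡ 0 at y ∈ {0}; common: ∅.
  x = 3: f ≡ 0 at y ∈ {0, 3}; g ≡ 0 at y ∈ {3}; common: {3}.
  x = 4: f ≡ 0 at y ∈ {2, 3}; g ≡ 0 at y ∈ {1}; common: ∅.
Collecting: common zeros = {(0, 4), (3, 3)}, so the count is 2.
Comparison with the Bézout bound: 2 ≤ 2 = deg(f)·deg(g), as expected for curves with no common component (the bound is attained).


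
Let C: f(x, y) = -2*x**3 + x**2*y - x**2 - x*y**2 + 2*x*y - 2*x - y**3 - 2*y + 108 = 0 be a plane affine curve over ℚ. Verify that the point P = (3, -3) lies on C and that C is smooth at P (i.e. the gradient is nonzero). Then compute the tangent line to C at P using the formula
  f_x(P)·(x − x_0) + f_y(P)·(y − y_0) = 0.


Tangent line at P: -95*x + 4*y + 297 = 0.

Step 1: f(3, -3) = 0, so P lies on C.
Step 2: partial derivatives
  f_x(x, y) = -6*x**2 + 2*x*y - 2*x - y**2 + 2*y - 2, f_y(x, y) = x**2 - 2*x*y + 2*x - 3*y**2 - 2.
  f_x(P) = -95, f_y(P) = 4 (gradient nonzero, so P is smooth).
Step 3: tangent line at P: -95·(x − 3) + 4·(y − -3) = 0.
Expanding: -95*x + 4*y + 297 = 0.


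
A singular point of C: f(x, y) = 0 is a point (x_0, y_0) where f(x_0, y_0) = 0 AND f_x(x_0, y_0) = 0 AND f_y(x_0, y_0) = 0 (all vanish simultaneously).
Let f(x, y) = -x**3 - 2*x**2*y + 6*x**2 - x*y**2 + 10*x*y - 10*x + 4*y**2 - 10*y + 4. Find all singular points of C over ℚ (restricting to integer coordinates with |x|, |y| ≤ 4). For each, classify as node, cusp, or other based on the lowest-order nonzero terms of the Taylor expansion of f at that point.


Singular points: {(3, -1)}; classification: node.

Compute partial derivatives:
  f_x = -3*x**2 - 4*x*y + 12*x - y**2 + 10*y - 10.
  f_y = -2*x**2 - 2*x*y + 10*x + 8*y - 10.
Scan x_0 ∈ {−4, ..., 4}. For each x_0, f_y(x_0, y) is a polynomial in y; find its integer roots y ∈ {−4, ..., 4}, then test f_x and f at those candidates.
  x = -4: f_y(-4, y) = 16*y - 82; no integer root y with |y| ≤ 4.
  x = -3: f_y(-3, y) = 14*y - 58; no integer root y with |y| ≤ 4.
  x = -2: f_y(-2, y) = 12*y - 38; no integer root y with |y| ≤ 4.
  x = -1: f_y(-1, y) = 10*y - 22; no integer root y with |y| ≤ 4.
  x = 0: f_y(0, y) = 8*y - 10; no integer root y with |y| ≤ 4.
  x = 1: f_y(1, y) = 6*y - 2; no integer root y with |y| ≤ 4.
  x = 2: f_y(2, y) = 4*y + 2; no integer root y with |y| ≤ 4.
  x = 3: f_y(3, y) = 2*y + 2; vanishes at y ∈ {-1}. (3, -1): f_x = 0, f = 0 — SINGULAR.
  x = 4: f_y(4, y) = -2; no integer root y with |y| ≤ 4.
Only singular point on the grid: (3, -1).
Classify: substitute x = 3 + u, y = -1 + v and expand: f = -u**3 - 2*u**2*v - u**2 - u*v**2 + v**2.
No constant or linear terms (consistent with a singular point). Quadratic part: -u**2 + v**2. Cubic part: -u**3 - 2*u**2*v - u*v**2.
The quadratic part v**2 - u**2 = (v − u)(v + u) splits into two distinct linear factors, so there are two distinct tangent lines y − -1 = ±(x − 3) — this is a node (ordinary double point).
Classification: node.


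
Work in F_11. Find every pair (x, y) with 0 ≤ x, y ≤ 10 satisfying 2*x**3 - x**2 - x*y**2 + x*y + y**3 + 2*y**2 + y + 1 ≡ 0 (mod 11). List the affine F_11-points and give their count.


Affine F_11-points: {(0, 8), (1, 3), (1, 8), (1, 10), (3, 4), (4, 4), (5, 8), (6, 10), (7, 0), (7, 7), (7, 9), (10, 4), (10, 5), (10, 10)}; count = 14.

For each of the 121 pairs (x, y) ∈ F_11², evaluate f(x, y) mod 11. Record the zeros.
  x = 0: [0↦1, 1↦5, 2↦8, 3↦5, 4↦2, 5↦5, 6↦9, 7↦9, 8↦0, 9↦10, 10↦1]  zeros at y ∈ {8}
  x = 1: [0↦2, 1↦6, 2↦7, 3↦0, 4↦2, 5↦8, 6↦2, 7↦1, 8↦0, 9↦5, 10↦0]  zeros at y ∈ {3, 8, 10}
  x = 2: [0↦2, 1↦6, 2↦5, 3↦5, 4↦1, 5↦10, 6↦5, 7↦3, 8↦10, 9↦10, 10↦9]  zeros at y ∈ ∅
  x = 3: [0↦2, 1↦6, 2↦3, 3↦10, 4↦0, 5↦1, 6↦8, 7↦5, 8↦9, 9↦4, 10↦7]  zeros at y ∈ {4}
  x = 4: [0↦3, 1↦7, 2↦2, 3↦5, 4↦0, 5↦4, 6↦1, 7↦8, 8↦9, 9↦10, 10↦6]  zeros at y ∈ {4}
  x = 5: [0↦6, 1↦10, 2↦3, 3↦2, 4↦2, 5↦9, 6↦7, 7↦2, 8↦0, 9↦7, 10↦7]  zeros at y ∈ {8}
  x = 6: [0↦1, 1↦5, 2↦7, 3↦2, 4↦7, 5↦6, 6↦5, 7↦10, 8↦5, 9↦7, 10↦0]  zeros at y ∈ {10}
  x = 7: [0↦0, 1↦4, 2↦4, 3↦6, 4↦5, 5↦7, 6↦7, 7↦0, 8↦3, 9↦0, 10↦8]  zeros at y ∈ {0, 7, 9}
  x = 8: [0↦4, 1↦8, 2↦6, 3↦4, 4↦8, 5↦2, 6↦3, 7↦6, 8↦6, 9↦9, 10↦10]  zeros at y ∈ ∅
  x = 9: [0↦3, 1↦7, 2↦3, 3↦8, 4↦6, 5↦3, 6↦5, 7↦7, 8↦4, 9↦2, 10↦7]  zeros at y ∈ ∅
  x = 10: [0↦9, 1↦2, 2↦7, 3↦8, 4↦0, 5↦0, 6↦3, 7↦4, 8↦9, 9↦2, 10↦0]  zeros at y ∈ {4, 5, 10}
Collecting zeros: affine points = {(0, 8), (1, 3), (1, 8), (1, 10), (3, 4), (4, 4), (5, 8), (6, 10), (7, 0), (7, 7), (7, 9), (10, 4), (10, 5), (10, 10)}.
Total count |C(F_11)_aff| = 14.


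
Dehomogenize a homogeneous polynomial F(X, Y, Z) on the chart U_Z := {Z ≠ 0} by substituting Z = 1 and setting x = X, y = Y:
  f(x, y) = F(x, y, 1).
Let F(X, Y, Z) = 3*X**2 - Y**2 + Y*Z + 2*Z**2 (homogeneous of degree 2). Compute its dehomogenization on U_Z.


f(x, y) = 3*x**2 - y**2 + y + 2

On U_Z we set Z = 1. Each monomial c·X^i·Y^j·Z^k in F becomes c·x^i·y^j·1^k = c·x^i·y^j.
Substituting Z = 1: F(X, Y, 1) = 3*x**2 - y**2 + y + 2.
Note: deg(f) ≤ deg(F) = 2; strict inequality happens when F is divisible by Z (lost terms).


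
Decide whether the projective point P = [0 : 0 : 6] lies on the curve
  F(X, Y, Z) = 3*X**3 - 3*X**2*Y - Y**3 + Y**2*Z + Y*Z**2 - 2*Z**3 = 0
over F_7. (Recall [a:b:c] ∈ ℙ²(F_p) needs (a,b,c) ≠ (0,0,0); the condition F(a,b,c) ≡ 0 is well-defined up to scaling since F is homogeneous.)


F(0,0,6) ≡ 2 (mod 7); P is NOT on the curve.

Evaluate F(0, 0, 6) term-by-term (mod 7).
  3*X**3 ↦ 3·0·1·1 = 0
  -3*X**2*Y ↦ -3·0·0·1 = 0
  -Y**3 ↦ -1·1·0·1 = 0
  Y**2*Z ↦ 1·1·0·6 = 0
  Y*Z**2 ↦ 1·1·0·36 = 0
  -2*Z**3 ↦ -2·1·1·216 = -432
Sum: F(0, 0, 6) = (0) + (0) + (0) + (0) + (0) + (-432) = -432.
Reducing mod 7: -432 ≡ 2 (mod 7).
Since F(a, b, c) ≡ 2 ≠ 0 (mod 7), P does NOT lie on the curve.


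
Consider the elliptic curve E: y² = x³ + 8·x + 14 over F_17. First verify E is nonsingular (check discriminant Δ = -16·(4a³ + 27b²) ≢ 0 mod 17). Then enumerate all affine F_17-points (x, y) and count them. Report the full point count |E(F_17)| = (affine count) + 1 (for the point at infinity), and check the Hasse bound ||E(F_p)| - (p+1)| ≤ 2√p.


Affine points = {(2, 2), (2, 15), (4, 5), (4, 12), (5, 3), (5, 14), (9, 4), (9, 13), (12, 6), (12, 11)}; affine count = 10; |E(F_17)| = 11.

Discriminant check: Δ ∝ 4a³ + 27b² = 4·8³ + 27·14² = 4·512 + 27·196 ≡ 13 (mod 17). Nonzero ⇒ E is nonsingular.
For each x ∈ F_17, compute rhs = x³ + 8·x + 14 mod 17, then count y ∈ F_17 with y² ≡ rhs.
  x = 0: rhs = 14, matching y values: none (0 points).
  x = 1: rhs = 6, matching y values: none (0 points).
  x = 2: rhs = 4, matching y values: 2, 15 (2 points).
  x = 3: rhs = 14, matching y values: none (0 points).
  x = 4: rhs = 8, matching y values: 5, 12 (2 points).
  x = 5: rhs = 9, matching y values: 3, 14 (2 points).
  x = 6: rhs = 6, matching y values: none (0 points).
  x = 7: rhs = 5, matching y values: none (0 points).
  x = 8: rhs = 12, matching y values: none (0 points).
  x = 9: rhs = 16, matching y values: 4, 13 (2 points).
  x = 10: rhs = 6, matching y values: none (0 points).
  x = 11: rhs = 5, matching y values: none (0 points).
  x = 12: rhs = 2, matching y values: 6, 11 (2 points).
  x = 13: rhs = 3, matching y values: none (0 points).
  x = 14: rhs = 14, matching y values: none (0 points).
  x = 15: rhs = 7, matching y values: none (0 points).
  x = 16: rhs = 5, matching y values: none (0 points).
Total affine count: 10.
Full point count |E(F_17)| = 10 + 1 = 11.
Hasse bound: |11 − (17+1)| = |-7| = 7 ≤ 2√17 ≈ 8.2462 ✓.


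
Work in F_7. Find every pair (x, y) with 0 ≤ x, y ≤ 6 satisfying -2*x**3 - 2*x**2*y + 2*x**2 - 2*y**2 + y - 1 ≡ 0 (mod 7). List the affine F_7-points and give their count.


Affine F_7-points: {(0, 2), (1, 5), (3, 1), (5, 1), (5, 6), (6, 1), (6, 2)}; count = 7.

For each of the 49 pairs (x, y) ∈ F_7², evaluate f(x, y) mod 7. Record the zeros.
  x = 0: [0↦6, 1↦5, 2↦0, 3↦5, 4↦6, 5↦3, 6↦3]  zeros at y ∈ {2}
  x = 1: [0↦6, 1↦3, 2↦3, 3↦6, 4↦5, 5↦0, 6↦5]  zeros at y ∈ {5}
  x = 2: [0↦5, 1↦3, 2↦4, 3↦1, 4↦1, 5↦4, 6↦3]  zeros at y ∈ ∅
  x = 3: [0↦5, 1↦0, 2↦5, 3↦6, 4↦3, 5↦3, 6↦6]  zeros at y ∈ {1}
  x = 4: [0↦1, 1↦3, 2↦1, 3↦2, 4↦6, 5↦6, 6↦2]  zeros at y ∈ ∅
  x = 5: [0↦2, 1↦0, 2↦1, 3↦5, 4↦5, 5↦1, 6↦0]  zeros at y ∈ {1, 6}
  x = 6: [0↦3, 1↦0, 2↦0, 3↦3, 4↦2, 5↦4, 6↦2]  zeros at y ∈ {1, 2}
Collecting zeros: affine points = {(0, 2), (1, 5), (3, 1), (5, 1), (5, 6), (6, 1), (6, 2)}.
Total count |C(F_7)_aff| = 7.


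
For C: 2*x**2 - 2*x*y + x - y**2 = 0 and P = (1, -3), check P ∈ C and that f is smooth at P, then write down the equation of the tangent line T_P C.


Tangent line at P: 11*x + 4*y + 1 = 0.

Step 1: f(1, -3) = 0, so P lies on C.
Step 2: partial derivatives
  f_x(x, y) = 4*x - 2*y + 1, f_y(x, y) = -2*x - 2*y.
  f_x(P) = 11, f_y(P) = 4 (gradient nonzero, so P is smooth).
Step 3: tangent line at P: 11·(x − 1) + 4·(y − -3) = 0.
Expanding: 11*x + 4*y + 1 = 0.


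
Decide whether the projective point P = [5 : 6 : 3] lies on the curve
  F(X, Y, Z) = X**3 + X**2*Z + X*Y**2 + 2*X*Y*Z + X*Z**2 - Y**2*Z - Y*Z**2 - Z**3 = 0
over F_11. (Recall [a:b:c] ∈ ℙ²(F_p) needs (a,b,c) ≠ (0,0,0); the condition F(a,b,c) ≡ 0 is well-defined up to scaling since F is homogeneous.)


F(5,6,3) ≡ 9 (mod 11); P is NOT on the curve.

Evaluate F(5, 6, 3) term-by-term (mod 11).
  X**3 ↦ 1·125·1·1 = 125
  X**2*Z ↦ 1·25·1·3 = 75
  X*Y**2 ↦ 1·5·36·1 = 180
  2*X*Y*Z ↦ 2·5·6·3 = 180
  X*Z**2 ↦ 1·5·1·9 = 45
  -Y**2*Z ↦ -1·1·36·3 = -108
  -Y*Z**2 ↦ -1·1·6·9 = -54
  -Z**3 ↦ -1·1·1·27 = -27
Sum: F(5, 6, 3) = (125) + (75) + (180) + (180) + (45) + (-108) + (-54) + (-27) = 416.
Reducing mod 11: 416 ≡ 9 (mod 11).
Since F(a, b, c) ≡ 9 ≠ 0 (mod 11), P does NOT lie on the curve.


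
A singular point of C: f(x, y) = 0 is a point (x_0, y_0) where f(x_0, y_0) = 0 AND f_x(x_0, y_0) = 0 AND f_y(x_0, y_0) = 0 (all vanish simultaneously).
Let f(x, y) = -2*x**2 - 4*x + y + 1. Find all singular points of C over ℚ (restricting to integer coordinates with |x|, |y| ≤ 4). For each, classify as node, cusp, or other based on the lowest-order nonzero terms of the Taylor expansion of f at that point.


No singular points in the scanned grid; C is smooth there.

Compute partial derivatives:
  f_x = -4*x - 4.
  f_y = 1.
f_y = 1 is a nonzero constant, so f_y never vanishes: no point (x, y) can satisfy f = f_x = f_y = 0. In particular no (x, y) ∈ {−4, ..., 4}² is singular; the curve is smooth.


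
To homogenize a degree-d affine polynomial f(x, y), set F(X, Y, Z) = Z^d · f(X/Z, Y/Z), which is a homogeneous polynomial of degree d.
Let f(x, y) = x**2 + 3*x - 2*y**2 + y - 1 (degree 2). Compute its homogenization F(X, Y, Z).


F(X, Y, Z) = X**2 + 3*X*Z - 2*Y**2 + Y*Z - Z**2

deg(f) = 2.
Substitute x = X/Z, y = Y/Z into f, then multiply by Z^2.
  monomial 1·x^2·y^0 ↦ 1·X^2·Y^0·Z^0.
  monomial 3·x^1·y^0 ↦ 3·X^1·Y^0·Z^1.
  monomial -2·x^0·y^2 ↦ -2·X^0·Y^2·Z^0.
  monomial 1·x^0·y^1 ↦ 1·X^0·Y^1·Z^1.
  monomial -1·x^0·y^0 ↦ -1·X^0·Y^0·Z^2.
Collecting: F(X, Y, Z) = X**2 + 3*X*Z - 2*Y**2 + Y*Z - Z**2.


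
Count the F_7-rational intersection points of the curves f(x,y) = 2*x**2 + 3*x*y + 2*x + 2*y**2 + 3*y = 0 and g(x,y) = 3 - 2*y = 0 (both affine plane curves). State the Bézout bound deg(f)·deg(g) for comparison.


Common zeros: {(1, 5)}; count = 1; Bézout bound = 2.

deg(f) = 2, deg(g) = 1, so Bézout bound = 2.
Scan x ∈ F_7. For each x, list the y ∈ F_7 with f(x, y) ≡ 0 and those with g(x, y) ≡ 0 (mod 7); the common zeros in that column are the intersection.
  x = 0: f ≡ 0 at y ∈ {0, 2}; g ≡ 0 at y ∈ {5}; common: ∅.
  x = 1: f ≡ 0 at y ∈ {5, 6}; g ≡ 0 at y ∈ {5}; common: {5}.
  x = 2: f ≡ 0 at y ∈ ∅; g ≡ 0 at y ∈ {5}; common: ∅.
  x = 3: f ≡ 0 at y ∈ {2, 6}; g ≡ 0 at y ∈ {5}; common: ∅.
  x = 4: f ≡ 0 at y ∈ ∅; g ≡ 0 at y ∈ {5}; common: ∅.
  x = 5: f ≡ 0 at y ∈ ∅; g ≡ 0 at y ∈ {5}; common: ∅.
  x = 6: f ≡ 0 at y ∈ {0}; g ≡ 0 at y ∈ {5}; common: ∅.
Collecting: common zeros = {(1, 5)}, so the count is 1.
Comparison with the Bézout bound: 1 ≤ 2 = deg(f)·deg(g), as expected for curves with no common component (the affine F_7-count falls short of the bound because intersections may lie at infinity, over extension fields, or carry multiplicity).


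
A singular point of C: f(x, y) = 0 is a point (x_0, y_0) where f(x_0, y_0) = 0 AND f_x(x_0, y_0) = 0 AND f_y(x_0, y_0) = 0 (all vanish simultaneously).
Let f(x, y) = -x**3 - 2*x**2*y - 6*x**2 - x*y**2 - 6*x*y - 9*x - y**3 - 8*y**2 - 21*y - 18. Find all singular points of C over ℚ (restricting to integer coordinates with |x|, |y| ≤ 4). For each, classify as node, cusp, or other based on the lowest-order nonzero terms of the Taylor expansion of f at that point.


Singular points: {(0, -3)}; classification: cusp.

Compute partial derivatives:
  f_x = -3*x**2 - 4*x*y - 12*x - y**2 - 6*y - 9.
  f_y = -2*x**2 - 2*x*y - 6*x - 3*y**2 - 16*y - 21.
Scan x_0 ∈ {−4, ..., 4}. For each x_0, f_y(x_0, y) is a polynomial in y; find its integer roots y ∈ {−4, ..., 4}, then test f_x and f at those candidates.
  x = -4: f_y(-4, y) = -3*y**2 - 8*y - 29; no integer root y with |y| ≤ 4.
  x = -3: f_y(-3, y) = -3*y**2 - 10*y - 21; no integer root y with |y| ≤ 4.
  x = -2: f_y(-2, y) = -3*y**2 - 12*y - 17; no integer root y with |y| ≤ 4.
  x = -1: f_y(-1, y) = -3*y**2 - 14*y - 17; no integer root y with |y| ≤ 4.
  x = 0: f_y(0, y) = -3*y**2 - 16*y - 21; vanishes at y ∈ {-3}. (0, -3): f_x = 0, f = 0 — SINGULAR.
  x = 1: f_y(1, y) = -3*y**2 - 18*y - 29; no integer root y with |y| ≤ 4.
  x = 2: f_y(2, y) = -3*y**2 - 20*y - 41; no integer root y with |y| ≤ 4.
  x = 3: f_y(3, y) = -3*y**2 - 22*y - 57; no integer root y with |y| ≤ 4.
  x = 4: f_y(4, y) = -3*y**2 - 24*y - 77; no integer root y with |y| ≤ 4.
Only singular point on the grid: (0, -3).
Classify: substitute x = 0 + u, y = -3 + v and expand: f = -u**3 - 2*u**2*v - u*v**2 - v**3 + v**2.
No constant or linear terms (consistent with a singular point). Quadratic part: v**2. Cubic part: -u**3 - 2*u**2*v - u*v**2 - v**3.
The quadratic part v**2 is a perfect square, so there is a single (double) tangent line v = 0, i.e. y = -3. Restricting the cubic part to that line (v = 0) leaves -u**3 ≠ 0, so f is not divisible by v and the branch is v² ≈ u**3 to lowest order — this is a cusp.
Classification: cusp.


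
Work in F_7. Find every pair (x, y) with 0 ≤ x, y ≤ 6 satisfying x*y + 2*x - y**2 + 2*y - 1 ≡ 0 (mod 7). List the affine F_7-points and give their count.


Affine F_7-points: {(0, 1), (2, 2), (4, 0), (4, 6), (5, 3), (5, 4)}; count = 6.

For each of the 49 pairs (x, y) ∈ F_7², evaluate f(x, y) mod 7. Record the zeros.
  x = 0: [0↦6, 1↦0, 2↦6, 3↦3, 4↦5, 5↦5, 6↦3]  zeros at y ∈ {1}
  x = 1: [0↦1, 1↦3, 2↦3, 3↦1, 4↦4, 5↦5, 6↦4]  zeros at y ∈ ∅
  x = 2: [0↦3, 1↦6, 2↦0, 3↦6, 4↦3, 5↦5, 6↦5]  zeros at y ∈ {2}
  x = 3: [0↦5, 1↦2, 2↦4, 3↦4, 4↦2, 5↦5, 6↦6]  zeros at y ∈ ∅
  x = 4: [0↦0, 1↦5, 2↦1, 3↦2, 4↦1, 5↦5, 6↦0]  zeros at y ∈ {0, 6}
  x = 5: [0↦2, 1↦1, 2↦5, 3↦0, 4↦0, 5↦5, 6↦1]  zeros at y ∈ {3, 4}
  x = 6: [0↦4, 1↦4, 2↦2, 3↦5, 4↦6, 5↦5, 6↦2]  zeros at y ∈ ∅
Collecting zeros: affine points = {(0, 1), (2, 2), (4, 0), (4, 6), (5, 3), (5, 4)}.
Total count |C(F_7)_aff| = 6.


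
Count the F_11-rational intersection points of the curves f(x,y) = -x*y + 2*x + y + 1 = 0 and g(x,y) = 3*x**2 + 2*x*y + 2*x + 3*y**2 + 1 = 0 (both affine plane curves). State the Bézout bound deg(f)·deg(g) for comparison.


Common zeros: {(6, 7)}; count = 1; Bézout bound = 4.

deg(f) = 2, deg(g) = 2, so Bézout bound = 4.
Scan x ∈ F_11. For each x, list the y ∈ F_11 with f(x, y) ≡ 0 and those with g(x, y) ≡ 0 (mod 11); the common zeros in that column are the intersection.
  x = 0: f ≡ 0 at y ∈ {10}; g ≡ 0 at y ∈ ∅; common: ∅.
  x = 1: f ≡ 0 at y ∈ ∅; g ≡ 0 at y ∈ {1, 2}; common: ∅.
  x = 2: f ≡ 0 at y ∈ {5}; g ≡ 0 at y ∈ ∅; common: ∅.
  x = 3: f ≡ 0 at y ∈ {9}; g ≡ 0 at y ∈ ∅; common: ∅.
  x = 4: f ≡ 0 at y ∈ {3}; g ≡ 0 at y ∈ ∅; common: ∅.
  x = 5: f ≡ 0 at y ∈ {0}; g ≡ 0 at y ∈ {1, 3}; common: ∅.
  x = 6: f ≡ 0 at y ∈ {7}; g ≡ 0 at y ∈ {0, 7}; common: {7}.
  x = 7: f ≡ 0 at y ∈ {8}; g ≡ 0 at y ∈ {3, 7}; common: ∅.
  x = 8: f ≡ 0 at y ∈ {4}; g ≡ 0 at y ∈ {0, 2}; common: ∅.
  x = 9: f ≡ 0 at y ∈ {1}; g ≡ 0 at y ∈ ∅; common: ∅.
  x = 10: f ≡ 0 at y ∈ {6}; g ≡ 0 at y ∈ ∅; common: ∅.
Collecting: common zeros = {(6, 7)}, so the count is 1.
Comparison with the Bézout bound: 1 ≤ 4 = deg(f)·deg(g), as expected for curves with no common component (the affine F_11-count falls short of the bound because intersections may lie at infinity, over extension fields, or carry multiplicity).


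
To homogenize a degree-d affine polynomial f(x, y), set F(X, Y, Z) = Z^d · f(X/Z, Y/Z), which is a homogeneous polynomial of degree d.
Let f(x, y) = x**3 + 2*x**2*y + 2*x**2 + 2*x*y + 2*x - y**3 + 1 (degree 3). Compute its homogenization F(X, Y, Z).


F(X, Y, Z) = X**3 + 2*X**2*Y + 2*X**2*Z + 2*X*Y*Z + 2*X*Z**2 - Y**3 + Z**3

deg(f) = 3.
Substitute x = X/Z, y = Y/Z into f, then multiply by Z^3.
  monomial 1·x^3·y^0 ↦ 1·X^3·Y^0·Z^0.
  monomial 2·x^2·y^1 ↦ 2·X^2·Y^1·Z^0.
  monomial 2·x^2·y^0 ↦ 2·X^2·Y^0·Z^1.
  monomial 2·x^1·y^1 ↦ 2·X^1·Y^1·Z^1.
  monomial 2·x^1·y^0 ↦ 2·X^1·Y^0·Z^2.
  monomial -1·x^0·y^3 ↦ -1·X^0·Y^3·Z^0.
  monomial 1·x^0·y^0 ↦ 1·X^0·Y^0·Z^3.
Collecting: F(X, Y, Z) = X**3 + 2*X**2*Y + 2*X**2*Z + 2*X*Y*Z + 2*X*Z**2 - Y**3 + Z**3.


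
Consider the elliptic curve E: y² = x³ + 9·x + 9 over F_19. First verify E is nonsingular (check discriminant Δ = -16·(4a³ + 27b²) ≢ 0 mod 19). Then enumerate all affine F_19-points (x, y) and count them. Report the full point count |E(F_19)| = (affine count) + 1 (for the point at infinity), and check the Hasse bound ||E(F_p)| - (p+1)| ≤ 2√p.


Affine points = {(0, 3), (0, 16), (1, 0), (2, 4), (2, 15), (3, 5), (3, 14), (7, 4), (7, 15), (8, 2), (8, 17), (10, 4), (10, 15), (13, 9), (13, 10), (15, 2), (15, 17)}; affine count = 17; |E(F_19)| = 18.

Discriminant check: Δ ∝ 4a³ + 27b² = 4·9³ + 27·9² = 4·729 + 27·81 ≡ 11 (mod 19). Nonzero ⇒ E is nonsingular.
For each x ∈ F_19, compute rhs = x³ + 9·x + 9 mod 19, then count y ∈ F_19 with y² ≡ rhs.
  x = 0: rhs = 9, matching y values: 3, 16 (2 points).
  x = 1: rhs = 0, matching y values: 0 (1 points).
  x = 2: rhs = 16, matching y values: 4, 15 (2 points).
  x = 3: rhs = 6, matching y values: 5, 14 (2 points).
  x = 4: rhs = 14, matching y values: none (0 points).
  x = 5: rhs = 8, matching y values: none (0 points).
  x = 6: rhs = 13, matching y values: none (0 points).
  x = 7: rhs = 16, matching y values: 4, 15 (2 points).
  x = 8: rhs = 4, matching y values: 2, 17 (2 points).
  x = 9: rhs = 2, matching y values: none (0 points).
  x = 10: rhs = 16, matching y values: 4, 15 (2 points).
  x = 11: rhs = 14, matching y values: none (0 points).
  x = 12: rhs = 2, matching y values: none (0 points).
  x = 13: rhs = 5, matching y values: 9, 10 (2 points).
  x = 14: rhs = 10, matching y values: none (0 points).
  x = 15: rhs = 4, matching y values: 2, 17 (2 points).
  x = 16: rhs = 12, matching y values: none (0 points).
  x = 17: rhs = 2, matching y values: none (0 points).
  x = 18: rhs = 18, matching y values: none (0 points).
Total affine count: 17.
Full point count |E(F_19)| = 17 + 1 = 18.
Hasse bound: |18 − (19+1)| = |-2| = 2 ≤ 2√19 ≈ 8.7178 ✓.


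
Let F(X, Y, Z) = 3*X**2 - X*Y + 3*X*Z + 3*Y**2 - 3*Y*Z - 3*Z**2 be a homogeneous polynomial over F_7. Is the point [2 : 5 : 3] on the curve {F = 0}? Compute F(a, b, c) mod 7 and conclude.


F(2,5,3) ≡ 2 (mod 7); P is NOT on the curve.

Evaluate F(2, 5, 3) term-by-term (mod 7).
  3*X**2 ↦ 3·4·1·1 = 12
  -X*Y ↦ -1·2·5·1 = -10
  3*X*Z ↦ 3·2·1·3 = 18
  3*Y**2 ↦ 3·1·25·1 = 75
  -3*Y*Z ↦ -3·1·5·3 = -45
  -3*Z**2 ↦ -3·1·1·9 = -27
Sum: F(2, 5, 3) = (12) + (-10) + (18) + (75) + (-45) + (-27) = 23.
Reducing mod 7: 23 ≡ 2 (mod 7).
Since F(a, b, c) ≡ 2 ≠ 0 (mod 7), P does NOT lie on the curve.


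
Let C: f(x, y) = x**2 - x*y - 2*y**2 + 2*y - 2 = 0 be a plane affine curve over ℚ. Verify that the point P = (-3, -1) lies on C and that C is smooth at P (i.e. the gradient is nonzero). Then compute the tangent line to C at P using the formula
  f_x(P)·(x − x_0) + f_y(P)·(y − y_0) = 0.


Tangent line at P: -5*x + 9*y - 6 = 0.

Step 1: f(-3, -1) = 0, so P lies on C.
Step 2: partial derivatives
  f_x(x, y) = 2*x - y, f_y(x, y) = -x - 4*y + 2.
  f_x(P) = -5, f_y(P) = 9 (gradient nonzero, so P is smooth).
Step 3: tangent line at P: -5·(x − -3) + 9·(y − -1) = 0.
Expanding: -5*x + 9*y - 6 = 0.


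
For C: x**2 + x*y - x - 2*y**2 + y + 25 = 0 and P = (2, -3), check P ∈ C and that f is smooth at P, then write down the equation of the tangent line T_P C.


Tangent line at P: 15*y + 45 = 0.

Step 1: f(2, -3) = 0, so P lies on C.
Step 2: partial derivatives
  f_x(x, y) = 2*x + y - 1, f_y(x, y) = x - 4*y + 1.
  f_x(P) = 0, f_y(P) = 15 (gradient nonzero, so P is smooth).
Step 3: tangent line at P: 0·(x − 2) + 15·(y − -3) = 0.
Expanding: 15*y + 45 = 0.


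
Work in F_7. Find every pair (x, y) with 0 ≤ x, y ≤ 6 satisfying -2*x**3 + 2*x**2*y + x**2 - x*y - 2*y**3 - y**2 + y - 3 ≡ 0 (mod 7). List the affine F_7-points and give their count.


Affine F_7-points: {(0, 2), (0, 3), (0, 5), (1, 4), (2, 2), (2, 6), (3, 1), (3, 3), (3, 6), (4, 2), (4, 3), (4, 5), (5, 5), (5, 6), (6, 0)}; count = 15.

For each of the 49 pairs (x, y) ∈ F_7², evaluate f(x, y) mod 7. Record the zeros.
  x = 0: [0↦4, 1↦2, 2↦0, 3↦0, 4↦4, 5↦0, 6↦4]  zeros at y ∈ {2, 3, 5}
  x = 1: [0↦3, 1↦2, 2↦1, 3↦2, 4↦0, 5↦4, 6↦2]  zeros at y ∈ {4}
  x = 2: [0↦6, 1↦3, 2↦0, 3↦6, 4↦2, 5↦4, 6↦0]  zeros at y ∈ {2, 6}
  x = 3: [0↦1, 1↦0, 2↦6, 3↦0, 4↦5, 5↦2, 6↦0]  zeros at y ∈ {1, 3, 6}
  x = 4: [0↦4, 1↦2, 2↦0, 3↦0, 4↦4, 5↦0, 6↦4]  zeros at y ∈ {2, 3, 5}
  x = 5: [0↦3, 1↦4, 2↦5, 3↦1, 4↦1, 5↦0, 6↦0]  zeros at y ∈ {5, 6}
  x = 6: [0↦0, 1↦1, 2↦2, 3↦5, 4↦5, 5↦4, 6↦4]  zeros at y ∈ {0}
Collecting zeros: affine points = {(0, 2), (0, 3), (0, 5), (1, 4), (2, 2), (2, 6), (3, 1), (3, 3), (3, 6), (4, 2), (4, 3), (4, 5), (5, 5), (5, 6), (6, 0)}.
Total count |C(F_7)_aff| = 15.


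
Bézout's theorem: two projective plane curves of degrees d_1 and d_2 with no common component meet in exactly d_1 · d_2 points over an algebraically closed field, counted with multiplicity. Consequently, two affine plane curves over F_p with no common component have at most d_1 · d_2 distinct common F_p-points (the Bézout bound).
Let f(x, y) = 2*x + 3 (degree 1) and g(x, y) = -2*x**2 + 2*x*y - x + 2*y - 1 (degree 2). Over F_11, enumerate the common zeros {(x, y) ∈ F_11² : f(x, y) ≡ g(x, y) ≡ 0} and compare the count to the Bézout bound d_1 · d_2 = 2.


Common zeros: {(4, 7)}; count = 1; Bézout bound = 2.

deg(f) = 1, deg(g) = 2, so Bézout bound = 2.
Scan x ∈ F_11. For each x, list the y ∈ F_11 with f(x, y) ≡ 0 and those with g(x, y) ≡ 0 (mod 11); the common zeros in that column are the intersection.
  x = 0: f ≡ 0 at y ∈ ∅; g ≡ 0 at y ∈ {6}; common: ∅.
  x = 1: f ≡ 0 at y ∈ ∅; g ≡ 0 at y ∈ {1}; common: ∅.
  x = 2: f ≡ 0 at y ∈ ∅; g ≡ 0 at y ∈ {0}; common: ∅.
  x = 3: f ≡ 0 at y ∈ ∅; g ≡ 0 at y ∈ {0}; common: ∅.
  x = 4: f ≡ 0 at y ∈ {0, 1, 2, 3, 4, 5, 6, 7, 8, 9, 10}; g ≡ 0 at y ∈ {7}; common: {7}.
  x = 5: f ≡ 0 at y ∈ ∅; g ≡ 0 at y ∈ {1}; common: ∅.
  x = 6: f ≡ 0 at y ∈ ∅; g ≡ 0 at y ∈ {8}; common: ∅.
  x = 7: f ≡ 0 at y ∈ ∅; g ≡ 0 at y ∈ {8}; common: ∅.
  x = 8: f ≡ 0 at y ∈ ∅; g ≡ 0 at y ∈ {7}; common: ∅.
  x = 9: f ≡ 0 at y ∈ ∅; g ≡ 0 at y ∈ {2}; common: ∅.
  x = 10: f ≡ 0 at y ∈ ∅; g ≡ 0 at y ∈ ∅; common: ∅.
Collecting: common zeros = {(4, 7)}, so the count is 1.
Comparison with the Bézout bound: 1 ≤ 2 = deg(f)·deg(g), as expected for curves with no common component (the affine F_11-count falls short of the bound because intersections may lie at infinity, over extension fields, or carry multiplicity).


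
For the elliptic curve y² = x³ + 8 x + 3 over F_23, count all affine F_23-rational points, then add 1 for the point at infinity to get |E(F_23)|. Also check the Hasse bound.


Affine points = {(0, 7), (0, 16), (1, 9), (1, 14), (2, 2), (2, 21), (3, 10), (3, 13), (8, 2), (8, 21), (10, 5), (10, 18), (13, 2), (13, 21), (15, 5), (15, 18), (16, 8), (16, 15), (21, 5), (21, 18)}; affine count = 20; |E(F_23)| = 21.

Discriminant check: Δ ∝ 4a³ + 27b² = 4·8³ + 27·3² = 4·512 + 27·9 ≡ 14 (mod 23). Nonzero ⇒ E is nonsingular.
For each x ∈ F_23, compute rhs = x³ + 8·x + 3 mod 23, then count y ∈ F_23 with y² ≡ rhs.
  x = 0: rhs = 3, matching y values: 7, 16 (2 points).
  x = 1: rhs = 12, matching y values: 9, 14 (2 points).
  x = 2: rhs = 4, matching y values: 2, 21 (2 points).
  x = 3: rhs = 8, matching y values: 10, 13 (2 points).
  x = 4: rhs = 7, matching y values: none (0 points).
  x = 5: rhs = 7, matching y values: none (0 points).
  x = 6: rhs = 14, matching y values: none (0 points).
  x = 7: rhs = 11, matching y values: none (0 points).
  x = 8: rhs = 4, matching y values: 2, 21 (2 points).
  x = 9: rhs = 22, matching y values: none (0 points).
  x = 10: rhs = 2, matching y values: 5, 18 (2 points).
  x = 11: rhs = 19, matching y values: none (0 points).
  x = 12: rhs = 10, matching y values: none (0 points).
  x = 13: rhs = 4, matching y values: 2, 21 (2 points).
  x = 14: rhs = 7, matching y values: none (0 points).
  x = 15: rhs = 2, matching y values: 5, 18 (2 points).
  x = 16: rhs = 18, matching y values: 8, 15 (2 points).
  x = 17: rhs = 15, matching y values: none (0 points).
  x = 18: rhs = 22, matching y values: none (0 points).
  x = 19: rhs = 22, matching y values: none (0 points).
  x = 20: rhs = 21, matching y values: none (0 points).
  x = 21: rhs = 2, matching y values: 5, 18 (2 points).
  x = 22: rhs = 17, matching y values: none (0 points).
Total affine count: 20.
Full point count |E(F_23)| = 20 + 1 = 21.
Hasse bound: |21 − (23+1)| = |-3| = 3 ≤ 2√23 ≈ 9.5917 ✓.


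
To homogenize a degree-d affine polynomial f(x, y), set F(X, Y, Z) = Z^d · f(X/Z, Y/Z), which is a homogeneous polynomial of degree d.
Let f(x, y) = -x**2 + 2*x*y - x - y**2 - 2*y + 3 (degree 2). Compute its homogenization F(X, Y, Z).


F(X, Y, Z) = -X**2 + 2*X*Y - X*Z - Y**2 - 2*Y*Z + 3*Z**2

deg(f) = 2.
Substitute x = X/Z, y = Y/Z into f, then multiply by Z^2.
  monomial -1·x^2·y^0 ↦ -1·X^2·Y^0·Z^0.
  monomial 2·x^1·y^1 ↦ 2·X^1·Y^1·Z^0.
  monomial -1·x^1·y^0 ↦ -1·X^1·Y^0·Z^1.
  monomial -1·x^0·y^2 ↦ -1·X^0·Y^2·Z^0.
  monomial -2·x^0·y^1 ↦ -2·X^0·Y^1·Z^1.
  monomial 3·x^0·y^0 ↦ 3·X^0·Y^0·Z^2.
Collecting: F(X, Y, Z) = -X**2 + 2*X*Y - X*Z - Y**2 - 2*Y*Z + 3*Z**2.


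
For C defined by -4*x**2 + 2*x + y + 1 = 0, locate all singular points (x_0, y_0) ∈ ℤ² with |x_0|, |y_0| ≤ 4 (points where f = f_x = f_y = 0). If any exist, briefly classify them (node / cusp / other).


No singular points in the scanned grid; C is smooth there.

Compute partial derivatives:
  f_x = 2 - 8*x.
  f_y = 1.
f_y = 1 is a nonzero constant, so f_y never vanishes: no point (x, y) can satisfy f = f_x = f_y = 0. In particular no (x, y) ∈ {−4, ..., 4}² is singular; the curve is smooth.


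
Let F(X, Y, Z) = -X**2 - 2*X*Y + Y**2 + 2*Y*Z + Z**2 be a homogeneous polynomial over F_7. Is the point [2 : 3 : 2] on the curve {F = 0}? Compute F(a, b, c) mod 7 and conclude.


F(2,3,2) ≡ 2 (mod 7); P is NOT on the curve.

Evaluate F(2, 3, 2) term-by-term (mod 7).
  -X**2 ↦ -1·4·1·1 = -4
  -2*X*Y ↦ -2·2·3·1 = -12
  Y**2 ↦ 1·1·9·1 = 9
  2*Y*Z ↦ 2·1·3·2 = 12
  Z**2 ↦ 1·1·1·4 = 4
Sum: F(2, 3, 2) = (-4) + (-12) + (9) + (12) + (4) = 9.
Reducing mod 7: 9 ≡ 2 (mod 7).
Since F(a, b, c) ≡ 2 ≠ 0 (mod 7), P does NOT lie on the curve.


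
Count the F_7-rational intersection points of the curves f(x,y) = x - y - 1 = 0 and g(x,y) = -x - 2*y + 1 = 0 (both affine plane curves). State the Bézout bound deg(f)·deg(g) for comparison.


Common zeros: {(1, 0)}; count = 1; Bézout bound = 1.

deg(f) = 1, deg(g) = 1, so Bézout bound = 1.
Scan x ∈ F_7. For each x, list the y ∈ F_7 with f(x, y) ≡ 0 and those with g(x, y) ≡ 0 (mod 7); the common zeros in that column are the intersection.
  x = 0: f ≡ 0 at y ∈ {6}; g ≡ 0 at y ∈ {4}; common: ∅.
  x = 1: f ≡ 0 at y ∈ {0}; g ≡ 0 at y ∈ {0}; common: {0}.
  x = 2: f ≡ 0 at y ∈ {1}; g ≡ 0 at y ∈ {3}; common: ∅.
  x = 3: f ≡ 0 at y ∈ {2}; g ≡ 0 at y ∈ {6}; common: ∅.
  x = 4: f ≡ 0 at y ∈ {3}; g ≡ 0 at y ∈ {2}; common: ∅.
  x = 5: f ≡ 0 at y ∈ {4}; g ≡ 0 at y ∈ {5}; common: ∅.
  x = 6: f ≡ 0 at y ∈ {5}; g ≡ 0 at y ∈ {1}; common: ∅.
Collecting: common zeros = {(1, 0)}, so the count is 1.
Comparison with the Bézout bound: 1 ≤ 1 = deg(f)·deg(g), as expected for curves with no common component (the bound is attained).


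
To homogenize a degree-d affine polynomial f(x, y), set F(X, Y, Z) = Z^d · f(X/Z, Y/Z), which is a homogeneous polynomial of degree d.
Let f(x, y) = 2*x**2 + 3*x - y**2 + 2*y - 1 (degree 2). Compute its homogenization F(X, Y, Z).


F(X, Y, Z) = 2*X**2 + 3*X*Z - Y**2 + 2*Y*Z - Z**2

deg(f) = 2.
Substitute x = X/Z, y = Y/Z into f, then multiply by Z^2.
  monomial 2·x^2·y^0 ↦ 2·X^2·Y^0·Z^0.
  monomial 3·x^1·y^0 ↦ 3·X^1·Y^0·Z^1.
  monomial -1·x^0·y^2 ↦ -1·X^0·Y^2·Z^0.
  monomial 2·x^0·y^1 ↦ 2·X^0·Y^1·Z^1.
  monomial -1·x^0·y^0 ↦ -1·X^0·Y^0·Z^2.
Collecting: F(X, Y, Z) = 2*X**2 + 3*X*Z - Y**2 + 2*Y*Z - Z**2.


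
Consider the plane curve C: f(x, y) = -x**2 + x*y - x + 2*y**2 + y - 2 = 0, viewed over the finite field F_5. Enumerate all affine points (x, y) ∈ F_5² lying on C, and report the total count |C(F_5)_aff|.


Affine F_5-points: {(1, 1), (1, 3), (4, 1), (4, 4)}; count = 4.

For each of the 25 pairs (x, y) ∈ F_5², evaluate f(x, y) mod 5. Record the zeros.
  x = 0: [0↦3, 1↦1, 2↦3, 3↦4, 4↦4]  zeros at y ∈ ∅
  x = 1: [0↦1, 1↦0, 2↦3, 3↦0, 4↦1]  zeros at y ∈ {1, 3}
  x = 2: [0↦2, 1↦2, 2↦1, 3↦4, 4↦1]  zeros at y ∈ ∅
  x = 3: [0↦1, 1↦2, 2↦2, 3↦1, 4↦4]  zeros at y ∈ ∅
  x = 4: [0↦3, 1↦0, 2↦1, 3↦1, 4↦0]  zeros at y ∈ {1, 4}
Collecting zeros: affine points = {(1, 1), (1, 3), (4, 1), (4, 4)}.
Total count |C(F_5)_aff| = 4.


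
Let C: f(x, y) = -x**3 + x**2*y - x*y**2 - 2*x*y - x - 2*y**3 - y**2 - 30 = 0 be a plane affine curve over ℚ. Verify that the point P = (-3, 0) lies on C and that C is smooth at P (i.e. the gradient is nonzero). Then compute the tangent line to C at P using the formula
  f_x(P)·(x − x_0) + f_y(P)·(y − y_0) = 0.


Tangent line at P: -28*x + 15*y - 84 = 0.

Step 1: f(-3, 0) = 0, so P lies on C.
Step 2: partial derivatives
  f_x(x, y) = -3*x**2 + 2*x*y - y**2 - 2*y - 1, f_y(x, y) = x**2 - 2*x*y - 2*x - 6*y**2 - 2*y.
  f_x(P) = -28, f_y(P) = 15 (gradient nonzero, so P is smooth).
Step 3: tangent line at P: -28·(x − -3) + 15·(y − 0) = 0.
Expanding: -28*x + 15*y - 84 = 0.


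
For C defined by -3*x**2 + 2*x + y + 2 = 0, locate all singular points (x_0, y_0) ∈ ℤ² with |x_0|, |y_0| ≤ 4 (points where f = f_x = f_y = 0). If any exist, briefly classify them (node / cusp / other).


No singular points in the scanned grid; C is smooth there.

Compute partial derivatives:
  f_x = 2 - 6*x.
  f_y = 1.
f_y = 1 is a nonzero constant, so f_y never vanishes: no point (x, y) can satisfy f = f_x = f_y = 0. In particular no (x, y) ∈ {−4, ..., 4}² is singular; the curve is smooth.


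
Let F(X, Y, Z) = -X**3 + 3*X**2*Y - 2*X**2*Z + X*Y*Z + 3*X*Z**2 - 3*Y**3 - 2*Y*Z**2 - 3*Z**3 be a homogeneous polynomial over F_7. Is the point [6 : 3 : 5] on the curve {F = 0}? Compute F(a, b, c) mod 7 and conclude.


F(6,3,5) ≡ 4 (mod 7); P is NOT on the curve.

Evaluate F(6, 3, 5) term-by-term (mod 7).
  -X**3 ↦ -1·216·1·1 = -216
  3*X**2*Y ↦ 3·36·3·1 = 324
  -2*X**2*Z ↦ -2·36·1·5 = -360
  X*Y*Z ↦ 1·6·3·5 = 90
  3*X*Z**2 ↦ 3·6·1·25 = 450
  -3*Y**3 ↦ -3·1·27·1 = -81
  -2*Y*Z**2 ↦ -2·1·3·25 = -150
  -3*Z**3 ↦ -3·1·1·125 = -375
Sum: F(6, 3, 5) = (-216) + (324) + (-360) + (90) + (450) + (-81) + (-150) + (-375) = -318.
Reducing mod 7: -318 ≡ 4 (mod 7).
Since F(a, b, c) ≡ 4 ≠ 0 (mod 7), P does NOT lie on the curve.


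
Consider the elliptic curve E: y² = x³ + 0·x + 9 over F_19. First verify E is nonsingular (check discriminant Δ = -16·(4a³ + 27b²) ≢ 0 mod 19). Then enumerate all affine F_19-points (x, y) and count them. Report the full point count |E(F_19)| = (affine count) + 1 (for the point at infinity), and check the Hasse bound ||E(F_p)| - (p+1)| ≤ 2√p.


Affine points = {(0, 3), (0, 16), (2, 6), (2, 13), (3, 6), (3, 13), (4, 4), (4, 15), (5, 1), (5, 18), (6, 4), (6, 15), (9, 4), (9, 15), (14, 6), (14, 13), (16, 1), (16, 18), (17, 1), (17, 18)}; affine count = 20; |E(F_19)| = 21.

Discriminant check: Δ ∝ 4a³ + 27b² = 4·0³ + 27·9² = 4·0 + 27·81 ≡ 2 (mod 19). Nonzero ⇒ E is nonsingular.
For each x ∈ F_19, compute rhs = x³ + 0·x + 9 mod 19, then count y ∈ F_19 with y² ≡ rhs.
  x = 0: rhs = 9, matching y values: 3, 16 (2 points).
  x = 1: rhs = 10, matching y values: none (0 points).
  x = 2: rhs = 17, matching y values: 6, 13 (2 points).
  x = 3: rhs = 17, matching y values: 6, 13 (2 points).
  x = 4: rhs = 16, matching y values: 4, 15 (2 points).
  x = 5: rhs = 1, matching y values: 1, 18 (2 points).
  x = 6: rhs = 16, matching y values: 4, 15 (2 points).
  x = 7: rhs = 10, matching y values: none (0 points).
  x = 8: rhs = 8, matching y values: none (0 points).
  x = 9: rhs = 16, matching y values: 4, 15 (2 points).
  x = 10: rhs = 2, matching y values: none (0 points).
  x = 11: rhs = 10, matching y values: none (0 points).
  x = 12: rhs = 8, matching y values: none (0 points).
  x = 13: rhs = 2, matching y values: none (0 points).
  x = 14: rhs = 17, matching y values: 6, 13 (2 points).
  x = 15: rhs = 2, matching y values: none (0 points).
  x = 16: rhs = 1, matching y values: 1, 18 (2 points).
  x = 17: rhs = 1, matching y values: 1, 18 (2 points).
  x = 18: rhs = 8, matching y values: none (0 points).
Total affine count: 20.
Full point count |E(F_19)| = 20 + 1 = 21.
Hasse bound: |21 − (19+1)| = |1| = 1 ≤ 2√19 ≈ 8.7178 ✓.


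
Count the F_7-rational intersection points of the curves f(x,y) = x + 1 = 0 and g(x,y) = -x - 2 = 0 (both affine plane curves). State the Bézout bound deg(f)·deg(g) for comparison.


Common zeros: ∅; count = 0; Bézout bound = 1.

deg(f) = 1, deg(g) = 1, so Bézout bound = 1.
Scan x ∈ F_7. For each x, list the y ∈ F_7 with f(x, y) ≡ 0 and those with g(x, y) ≡ 0 (mod 7); the common zeros in that column are the intersection.
  x = 0: f ≡ 0 at y ∈ ∅; g ≡ 0 at y ∈ ∅; common: ∅.
  x = 1: f ≡ 0 at y ∈ ∅; g ≡ 0 at y ∈ ∅; common: ∅.
  x = 2: f ≡ 0 at y ∈ ∅; g ≡ 0 at y ∈ ∅; common: ∅.
  x = 3: f ≡ 0 at y ∈ ∅; g ≡ 0 at y ∈ ∅; common: ∅.
  x = 4: f ≡ 0 at y ∈ ∅; g ≡ 0 at y ∈ ∅; common: ∅.
  x = 5: f ≡ 0 at y ∈ ∅; g ≡ 0 at y ∈ {0, 1, 2, 3, 4, 5, 6}; common: ∅.
  x = 6: f ≡ 0 at y ∈ {0, 1, 2, 3, 4, 5, 6}; g ≡ 0 at y ∈ ∅; common: ∅.
Collecting: common zeros = ∅, so the count is 0.
Comparison with the Bézout bound: 0 ≤ 1 = deg(f)·deg(g), as expected for curves with no common component (the affine F_7-count falls short of the bound because intersections may lie at infinity, over extension fields, or carry multiplicity).


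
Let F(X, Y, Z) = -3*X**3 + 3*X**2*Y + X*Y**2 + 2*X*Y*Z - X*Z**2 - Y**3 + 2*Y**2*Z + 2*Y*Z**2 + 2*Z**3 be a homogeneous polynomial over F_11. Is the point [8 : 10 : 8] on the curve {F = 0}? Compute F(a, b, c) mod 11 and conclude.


F(8,10,8) ≡ 5 (mod 11); P is NOT on the curve.

Evaluate F(8, 10, 8) term-by-term (mod 11).
  -3*X**3 ↦ -3·512·1·1 = -1536
  3*X**2*Y ↦ 3·64·10·1 = 1920
  X*Y**2 ↦ 1·8·100·1 = 800
  2*X*Y*Z ↦ 2·8·10·8 = 1280
  -X*Z**2 ↦ -1·8·1·64 = -512
  -Y**3 ↦ -1·1·1000·1 = -1000
  2*Y**2*Z ↦ 2·1·100·8 = 1600
  2*Y*Z**2 ↦ 2·1·10·64 = 1280
  2*Z**3 ↦ 2·1·1·512 = 1024
Sum: F(8, 10, 8) = (-1536) + (1920) + (800) + (1280) + (-512) + (-1000) + (1600) + (1280) + (1024) = 4856.
Reducing mod 11: 4856 ≡ 5 (mod 11).
Since F(a, b, c) ≡ 5 ≠ 0 (mod 11), P does NOT lie on the curve.
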